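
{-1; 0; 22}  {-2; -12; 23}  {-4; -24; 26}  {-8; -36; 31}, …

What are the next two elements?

First value — ×2 each step: -1, -2, -4, -8 → -16 → -32.
Second value: −12 each step, so 0, -12, -24, -36 → -48 → -60.
Third value: differences are 1, 3, 5, … (increasing by 2 each time); 22, 23, 26, 31 → 38 → 47.
Putting the parts together: {-16; -48; 38} and then {-32; -60; 47}.

{-16; -48; 38}, {-32; -60; 47}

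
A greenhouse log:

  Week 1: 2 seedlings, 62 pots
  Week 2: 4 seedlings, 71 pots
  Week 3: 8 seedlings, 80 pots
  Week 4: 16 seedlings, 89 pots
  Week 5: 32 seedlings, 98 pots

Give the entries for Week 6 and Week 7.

Seedlings — ×2 each step: 2, 4, 8, 16, 32 → 64 → 128.
Pots: +9 each step, so 62, 71, 80, 89, 98 → 107 → 116.
So the next two rows are 64 seedlings, 107 pots and 128 seedlings, 116 pots.

64 seedlings, 107 pots; 128 seedlings, 116 pots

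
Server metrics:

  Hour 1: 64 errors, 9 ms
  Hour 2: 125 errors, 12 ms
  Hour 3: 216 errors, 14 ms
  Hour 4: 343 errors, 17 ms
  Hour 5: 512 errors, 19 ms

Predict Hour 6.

Errors: perfect cubes: 4³, 5³, 6³, …, so 64, 125, 216, 343, 512 → 729.
For the ms, alternating steps +3, +2, +3, +2, …: 9, 12, 14, 17, 19 → 22.
Combining the parts gives 729 errors, 22 ms.

729 errors, 22 ms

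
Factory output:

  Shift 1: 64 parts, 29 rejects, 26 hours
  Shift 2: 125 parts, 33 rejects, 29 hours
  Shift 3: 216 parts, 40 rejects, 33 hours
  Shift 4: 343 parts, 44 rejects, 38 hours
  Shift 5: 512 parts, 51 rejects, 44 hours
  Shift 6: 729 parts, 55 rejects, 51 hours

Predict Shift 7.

1000 parts, 62 rejects, 59 hours

Parts: 64, 125, 216, 343, 512, 729 → 1000 (perfect cubes: 4³, 5³, 6³, …).
For the rejects, alternating steps +4, +7, +4, +7, …: 29, 33, 40, 44, 51, 55 → 62.
Hours goes 26, 29, 33, 38, 44, 51 → 59 (differences are 3, 4, 5, … (increasing by 1 each time)).
Putting it together: 1000 parts, 62 rejects, 59 hours.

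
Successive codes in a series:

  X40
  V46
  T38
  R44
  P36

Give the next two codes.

N42, L34

Letter: letters move back 2 places in the alphabet, so X, V, T, R, P → N → L.
Second component: alternating steps +6, −8, +6, −8, …, so 40, 46, 38, 44, 36 → 42 → 34.
Putting the parts together: N42 and then L34.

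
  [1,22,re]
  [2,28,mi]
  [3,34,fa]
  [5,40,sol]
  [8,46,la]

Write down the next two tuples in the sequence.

First part: 1, 2, 3, 5, 8 → 13 → 21 (each term is the sum of the two before it).
Second part — +6 each step: 22, 28, 34, 40, 46 → 52 → 58.
Note goes re, mi, fa, sol, la → ti → do (runs through the solfège scale do→ti).
So the next two tuples are [13,52,ti] and [21,58,do].

[13,52,ti], [21,58,do]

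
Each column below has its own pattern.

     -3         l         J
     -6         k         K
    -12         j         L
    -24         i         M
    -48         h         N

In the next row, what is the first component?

First component: ×2 each step; -3, -6, -12, -24, -48 → -96.

-96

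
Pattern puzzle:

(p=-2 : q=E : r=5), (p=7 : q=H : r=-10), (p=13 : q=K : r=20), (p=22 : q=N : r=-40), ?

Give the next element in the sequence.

(p=28 : q=Q : r=80)

P: -2, 7, 13, 22 → 28 (alternating steps +9, +6, +9, +6, …).
Q: letters move forward 3 places in the alphabet, so E, H, K, N → Q.
R: ×(-2) each step; 5, -10, 20, -40 → 80.
So the next element is (p=28 : q=Q : r=80).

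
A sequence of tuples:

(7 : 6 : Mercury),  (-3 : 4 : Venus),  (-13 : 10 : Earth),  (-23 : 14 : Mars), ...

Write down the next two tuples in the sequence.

(-33 : 24 : Jupiter), (-43 : 38 : Saturn)

First coordinate — −10 each step: 7, -3, -13, -23 → -33 → -43.
Second coordinate goes 6, 4, 10, 14 → 24 → 38 (each term is the sum of the two before it).
Planet — runs through the planets Mercury→Neptune: Mercury, Venus, Earth, Mars → Jupiter → Saturn.
So the next two tuples are (-33 : 24 : Jupiter) and (-43 : 38 : Saturn).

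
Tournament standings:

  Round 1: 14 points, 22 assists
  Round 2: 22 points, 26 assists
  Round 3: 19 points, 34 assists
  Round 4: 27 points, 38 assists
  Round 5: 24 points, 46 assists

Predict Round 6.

For the points, alternating steps +8, −3, +8, −3, …: 14, 22, 19, 27, 24 → 32.
Assists: alternating steps +4, +8, +4, +8, …, so 22, 26, 34, 38, 46 → 50.
So the next row is 32 points, 50 assists.

32 points, 50 assists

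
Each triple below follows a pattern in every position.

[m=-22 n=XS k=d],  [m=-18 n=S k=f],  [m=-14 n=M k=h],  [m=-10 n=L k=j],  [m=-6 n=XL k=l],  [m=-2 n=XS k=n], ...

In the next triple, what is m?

M: +4 each step; -22, -18, -14, -10, -6, -2 → 2.

2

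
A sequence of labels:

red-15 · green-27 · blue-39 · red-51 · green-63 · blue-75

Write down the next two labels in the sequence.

For the colour, repeats red → green → blue: red, green, blue, red, green, blue → red → green.
For the second component, +12 each step: 15, 27, 39, 51, 63, 75 → 87 → 99.
So the next two labels are red-87 and green-99.

red-87 then green-99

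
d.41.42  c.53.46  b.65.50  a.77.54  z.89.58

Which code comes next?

Letter goes d, c, b, a, z → y (letters move back 1 place in the alphabet, wrapping A→Z).
Second component — +12 each step: 41, 53, 65, 77, 89 → 101.
For the third component, +4 each step: 42, 46, 50, 54, 58 → 62.
Combining the parts gives y.101.62.

y.101.62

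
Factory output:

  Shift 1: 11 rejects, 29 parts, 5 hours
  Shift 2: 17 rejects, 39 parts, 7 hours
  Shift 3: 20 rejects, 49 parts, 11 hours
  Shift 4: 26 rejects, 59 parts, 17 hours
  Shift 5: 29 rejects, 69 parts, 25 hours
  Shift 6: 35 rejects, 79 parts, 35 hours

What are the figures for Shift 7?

38 rejects, 89 parts, 47 hours

For the rejects, alternating steps +6, +3, +6, +3, …: 11, 17, 20, 26, 29, 35 → 38.
Parts: 29, 39, 49, 59, 69, 79 → 89 (+10 each step).
For the hours, differences are 2, 4, 6, … (increasing by 2 each time): 5, 7, 11, 17, 25, 35 → 47.
So the next record is 38 rejects, 89 parts, 47 hours.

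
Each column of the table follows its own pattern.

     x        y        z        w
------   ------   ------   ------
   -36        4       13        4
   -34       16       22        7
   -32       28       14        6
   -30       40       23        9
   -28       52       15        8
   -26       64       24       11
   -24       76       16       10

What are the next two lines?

Column x: +2 each step, so -36, -34, -32, -30, -28, -26, -24 → -22 → -20.
Column y: +12 each step; 4, 16, 28, 40, 52, 64, 76 → 88 → 100.
Column z: alternating steps +9, −8, +9, −8, …, so 13, 22, 14, 23, 15, 24, 16 → 25 → 17.
For the column w, alternating steps +3, −1, +3, −1, …: 4, 7, 6, 9, 8, 11, 10 → 13 → 12.
So the next two lines are -22  88  25  13 and -20  100  17  12.

-22  88  25  13; -20  100  17  12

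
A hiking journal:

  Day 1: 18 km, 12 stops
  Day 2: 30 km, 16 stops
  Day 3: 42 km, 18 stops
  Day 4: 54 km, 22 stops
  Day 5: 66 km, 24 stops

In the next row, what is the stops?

For the stops, alternating steps +4, +2, +4, +2, …: 12, 16, 18, 22, 24 → 28.

28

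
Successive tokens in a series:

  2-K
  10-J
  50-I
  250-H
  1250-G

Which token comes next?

First component: ×5 each step, so 2, 10, 50, 250, 1250 → 6250.
Letter goes K, J, I, H, G → F (letters move back 1 place in the alphabet).
So the next token is 6250-F.

6250-F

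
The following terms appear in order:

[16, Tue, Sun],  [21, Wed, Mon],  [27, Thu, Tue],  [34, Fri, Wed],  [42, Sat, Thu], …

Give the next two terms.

[51, Sun, Fri], [61, Mon, Sat]

First entry: 16, 21, 27, 34, 42 → 51 → 61 (differences are 5, 6, 7, … (increasing by 1 each time)).
First day: Tue, Wed, Thu, Fri, Sat → Sun → Mon (runs through the weekdays Mon→Sun).
Second day: runs through the weekdays Mon→Sun; Sun, Mon, Tue, Wed, Thu → Fri → Sat.
So the next two terms are [51, Sun, Fri] and [61, Mon, Sat].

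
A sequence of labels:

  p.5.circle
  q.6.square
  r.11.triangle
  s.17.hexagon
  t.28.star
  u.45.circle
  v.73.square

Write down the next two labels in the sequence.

For the letter, letters move forward 1 place in the alphabet: p, q, r, s, t, u, v → w → x.
Second component: each term is the sum of the two before it; 5, 6, 11, 17, 28, 45, 73 → 118 → 191.
For the shape, repeats circle → square → triangle → hexagon → star: circle, square, triangle, hexagon, star, circle, square → triangle → hexagon.
So the next two labels are w.118.triangle and x.191.hexagon.

w.118.triangle then x.191.hexagon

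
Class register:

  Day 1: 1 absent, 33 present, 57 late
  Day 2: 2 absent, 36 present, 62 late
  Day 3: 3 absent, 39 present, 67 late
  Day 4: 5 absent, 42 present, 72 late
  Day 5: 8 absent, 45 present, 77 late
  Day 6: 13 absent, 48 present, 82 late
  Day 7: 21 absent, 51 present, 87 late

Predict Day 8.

34 absent, 54 present, 92 late

Absent: each term is the sum of the two before it, so 1, 2, 3, 5, 8, 13, 21 → 34.
Present: +3 each step, so 33, 36, 39, 42, 45, 48, 51 → 54.
For the late, +5 each step: 57, 62, 67, 72, 77, 82, 87 → 92.
Putting it together: 34 absent, 54 present, 92 late.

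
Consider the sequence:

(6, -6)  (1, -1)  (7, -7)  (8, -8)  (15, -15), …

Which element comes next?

For the first value, each term is the sum of the two before it: 6, 1, 7, 8, 15 → 23.
Second value — always the negative of the first value: -6, -1, -7, -8, -15 → -23.
Putting it together: (23, -23).

(23, -23)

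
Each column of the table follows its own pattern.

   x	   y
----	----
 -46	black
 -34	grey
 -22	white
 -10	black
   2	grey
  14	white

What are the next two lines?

26  black; 38  grey

Column x — +12 each step: -46, -34, -22, -10, 2, 14 → 26 → 38.
Column y: repeats black → grey → white, so black, grey, white, black, grey, white → black → grey.
So the next two lines are 26  black and 38  grey.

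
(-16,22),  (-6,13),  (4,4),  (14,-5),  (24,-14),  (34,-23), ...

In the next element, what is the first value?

For the first value, +10 each step: -16, -6, 4, 14, 24, 34 → 44.

44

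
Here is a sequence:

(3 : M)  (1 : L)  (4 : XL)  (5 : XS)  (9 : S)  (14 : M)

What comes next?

First part goes 3, 1, 4, 5, 9, 14 → 23 (each term is the sum of the two before it).
For the size, repeats M → L → XL → XS → S: M, L, XL, XS, S, M → L.
So the next point is (23 : L).

(23 : L)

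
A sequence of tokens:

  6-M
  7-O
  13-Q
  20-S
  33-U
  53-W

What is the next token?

86-Y

First component — each term is the sum of the two before it: 6, 7, 13, 20, 33, 53 → 86.
For the letter, letters move forward 2 places in the alphabet: M, O, Q, S, U, W → Y.
Combining the parts gives 86-Y.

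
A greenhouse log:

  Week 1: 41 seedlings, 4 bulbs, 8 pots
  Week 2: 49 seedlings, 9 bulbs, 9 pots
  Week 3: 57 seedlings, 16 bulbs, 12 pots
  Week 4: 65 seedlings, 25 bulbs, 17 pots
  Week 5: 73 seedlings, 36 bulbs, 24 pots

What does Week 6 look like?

Seedlings — +8 each step: 41, 49, 57, 65, 73 → 81.
Bulbs — perfect squares: 2², 3², 4², …: 4, 9, 16, 25, 36 → 49.
Pots: differences are 1, 3, 5, … (increasing by 2 each time); 8, 9, 12, 17, 24 → 33.
Putting it together: 81 seedlings, 49 bulbs, 33 pots.

81 seedlings, 49 bulbs, 33 pots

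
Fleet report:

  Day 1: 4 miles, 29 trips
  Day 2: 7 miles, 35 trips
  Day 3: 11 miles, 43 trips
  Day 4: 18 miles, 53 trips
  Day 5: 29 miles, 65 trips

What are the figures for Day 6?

47 miles, 79 trips

Miles: each term is the sum of the two before it, so 4, 7, 11, 18, 29 → 47.
Trips — differences are 6, 8, 10, … (increasing by 2 each time): 29, 35, 43, 53, 65 → 79.
Combining the parts gives 47 miles, 79 trips.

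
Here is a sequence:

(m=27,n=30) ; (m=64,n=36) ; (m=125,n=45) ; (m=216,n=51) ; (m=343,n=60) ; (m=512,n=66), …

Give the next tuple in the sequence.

M: perfect cubes: 3³, 4³, 5³, …; 27, 64, 125, 216, 343, 512 → 729.
N — alternating steps +6, +9, +6, +9, …: 30, 36, 45, 51, 60, 66 → 75.
Combining the parts gives (m=729,n=75).

(m=729,n=75)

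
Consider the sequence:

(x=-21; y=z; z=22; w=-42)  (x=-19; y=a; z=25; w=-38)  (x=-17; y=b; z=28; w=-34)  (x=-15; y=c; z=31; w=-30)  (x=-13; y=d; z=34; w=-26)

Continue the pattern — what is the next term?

X goes -21, -19, -17, -15, -13 → -11 (+2 each step).
Y — letters move forward 1 place in the alphabet, wrapping Z→A: z, a, b, c, d → e.
Z goes 22, 25, 28, 31, 34 → 37 (+3 each step).
W goes -42, -38, -34, -30, -26 → -22 (always 2 × the x).
So the next term is (x=-11; y=e; z=37; w=-22).

(x=-11; y=e; z=37; w=-22)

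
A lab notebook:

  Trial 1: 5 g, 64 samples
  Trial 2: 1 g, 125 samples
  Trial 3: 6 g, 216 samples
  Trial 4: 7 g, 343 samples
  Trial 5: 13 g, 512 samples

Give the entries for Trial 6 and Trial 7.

G: each term is the sum of the two before it; 5, 1, 6, 7, 13 → 20 → 33.
Samples goes 64, 125, 216, 343, 512 → 729 → 1000 (perfect cubes: 4³, 5³, 6³, …).
So the next two records are 20 g, 729 samples and 33 g, 1000 samples.

20 g, 729 samples; 33 g, 1000 samples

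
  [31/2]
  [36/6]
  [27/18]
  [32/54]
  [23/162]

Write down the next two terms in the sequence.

First entry: alternating steps +5, −9, +5, −9, …; 31, 36, 27, 32, 23 → 28 → 19.
For the second entry, ×3 each step: 2, 6, 18, 54, 162 → 486 → 1458.
So the next two terms are [28/486] and [19/1458].

[28/486], [19/1458]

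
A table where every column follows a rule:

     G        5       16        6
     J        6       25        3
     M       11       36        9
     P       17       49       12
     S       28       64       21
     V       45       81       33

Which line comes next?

Letter: G, J, M, P, S, V → Y (letters move forward 3 places in the alphabet).
For the second component, each term is the sum of the two before it: 5, 6, 11, 17, 28, 45 → 73.
Third component: 16, 25, 36, 49, 64, 81 → 100 (perfect squares: 4², 5², 6², …).
Fourth component goes 6, 3, 9, 12, 21, 33 → 54 (each term is the sum of the two before it).
Combining the parts gives Y  73  100  54.

Y  73  100  54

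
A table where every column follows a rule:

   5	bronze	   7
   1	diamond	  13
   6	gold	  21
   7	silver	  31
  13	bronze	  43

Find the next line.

First component goes 5, 1, 6, 7, 13 → 20 (each term is the sum of the two before it).
Rank: repeats bronze → diamond → gold → silver; bronze, diamond, gold, silver, bronze → diamond.
Third component: 7, 13, 21, 31, 43 → 57 (differences are 6, 8, 10, … (increasing by 2 each time)).
Putting it together: 20  diamond  57.

20  diamond  57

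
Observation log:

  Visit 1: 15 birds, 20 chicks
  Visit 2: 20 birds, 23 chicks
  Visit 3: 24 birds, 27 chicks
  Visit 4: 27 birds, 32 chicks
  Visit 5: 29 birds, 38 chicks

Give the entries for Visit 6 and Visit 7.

30 birds, 45 chicks; 30 birds, 53 chicks

Birds: differences are 5, 4, 3, … (decreasing by 1 each time), so 15, 20, 24, 27, 29 → 30 → 30.
Chicks — differences are 3, 4, 5, … (increasing by 1 each time): 20, 23, 27, 32, 38 → 45 → 53.
Putting the parts together: 30 birds, 45 chicks and then 30 birds, 53 chicks.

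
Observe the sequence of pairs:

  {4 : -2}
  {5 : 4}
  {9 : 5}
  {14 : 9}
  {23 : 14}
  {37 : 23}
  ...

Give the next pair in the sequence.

{60 : 37}

First component — each term is the sum of the two before it: 4, 5, 9, 14, 23, 37 → 60.
Second component: always the previous value of the first component, so -2, 4, 5, 9, 14, 23 → 37.
So the next pair is {60 : 37}.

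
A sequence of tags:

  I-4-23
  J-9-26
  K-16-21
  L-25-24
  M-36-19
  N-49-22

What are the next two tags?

Letter: I, J, K, L, M, N → O → P (letters move forward 1 place in the alphabet).
Second component: 4, 9, 16, 25, 36, 49 → 64 → 81 (perfect squares: 2², 3², 4², …).
Third component: alternating steps +3, −5, +3, −5, …; 23, 26, 21, 24, 19, 22 → 17 → 20.
So the next two tags are O-64-17 and P-81-20.

O-64-17 then P-81-20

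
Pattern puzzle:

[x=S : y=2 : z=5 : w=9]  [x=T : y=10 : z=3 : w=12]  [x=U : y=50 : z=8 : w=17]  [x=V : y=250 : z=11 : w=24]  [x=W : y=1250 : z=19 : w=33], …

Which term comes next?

X — letters move forward 1 place in the alphabet: S, T, U, V, W → X.
Y — ×5 each step: 2, 10, 50, 250, 1250 → 6250.
Z: each term is the sum of the two before it, so 5, 3, 8, 11, 19 → 30.
For the w, differences are 3, 5, 7, … (increasing by 2 each time): 9, 12, 17, 24, 33 → 44.
Putting it together: [x=X : y=6250 : z=30 : w=44].

[x=X : y=6250 : z=30 : w=44]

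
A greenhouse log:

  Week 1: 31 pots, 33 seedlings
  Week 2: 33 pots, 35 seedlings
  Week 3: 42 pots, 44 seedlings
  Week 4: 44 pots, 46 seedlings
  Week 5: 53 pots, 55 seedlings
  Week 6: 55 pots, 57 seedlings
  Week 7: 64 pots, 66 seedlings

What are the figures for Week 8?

66 pots, 68 seedlings

For the pots, alternating steps +2, +9, +2, +9, …: 31, 33, 42, 44, 53, 55, 64 → 66.
Seedlings: always 2 more than the pots; 33, 35, 44, 46, 55, 57, 66 → 68.
Combining the parts gives 66 pots, 68 seedlings.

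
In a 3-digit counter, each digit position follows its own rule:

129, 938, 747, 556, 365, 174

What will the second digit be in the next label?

8

Second digit: 2, 3, 4, 5, 6, 7 → 8 (+1 each step, mod 10).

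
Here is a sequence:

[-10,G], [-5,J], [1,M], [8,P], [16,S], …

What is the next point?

[25,V]

For the first part, differences are 5, 6, 7, … (increasing by 1 each time): -10, -5, 1, 8, 16 → 25.
Letter — letters move forward 3 places in the alphabet: G, J, M, P, S → V.
So the next point is [25,V].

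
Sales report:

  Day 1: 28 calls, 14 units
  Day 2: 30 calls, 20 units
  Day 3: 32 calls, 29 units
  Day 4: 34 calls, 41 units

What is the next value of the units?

56

Units: differences are 6, 9, 12, … (increasing by 3 each time); 14, 20, 29, 41 → 56.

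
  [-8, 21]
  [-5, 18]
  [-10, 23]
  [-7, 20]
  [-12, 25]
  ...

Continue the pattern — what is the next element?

First entry: alternating steps +3, −5, +3, −5, …, so -8, -5, -10, -7, -12 → -9.
Second entry — together with the first entry always sums to 13: 21, 18, 23, 20, 25 → 22.
Putting it together: [-9, 22].

[-9, 22]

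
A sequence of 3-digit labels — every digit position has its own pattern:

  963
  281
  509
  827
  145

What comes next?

463

First digit — +3 each step, mod 10: 9, 2, 5, 8, 1 → 4.
Second digit: +2 each step, mod 10, so 6, 8, 0, 2, 4 → 6.
Third digit: −2 each step, mod 10; 3, 1, 9, 7, 5 → 3.
So the next label is 463.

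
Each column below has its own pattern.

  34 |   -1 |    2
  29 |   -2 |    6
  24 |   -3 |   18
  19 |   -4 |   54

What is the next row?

14  -5  162

First component: −5 each step; 34, 29, 24, 19 → 14.
Second component goes -1, -2, -3, -4 → -5 (−1 each step).
For the third component, ×3 each step: 2, 6, 18, 54 → 162.
Putting it together: 14  -5  162.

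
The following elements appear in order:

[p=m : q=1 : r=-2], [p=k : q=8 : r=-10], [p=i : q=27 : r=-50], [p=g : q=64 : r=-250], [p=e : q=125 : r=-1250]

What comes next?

P: letters move back 2 places in the alphabet; m, k, i, g, e → c.
Q — perfect cubes: 1³, 2³, 3³, …: 1, 8, 27, 64, 125 → 216.
R goes -2, -10, -50, -250, -1250 → -6250 (×5 each step).
Putting it together: [p=c : q=216 : r=-6250].

[p=c : q=216 : r=-6250]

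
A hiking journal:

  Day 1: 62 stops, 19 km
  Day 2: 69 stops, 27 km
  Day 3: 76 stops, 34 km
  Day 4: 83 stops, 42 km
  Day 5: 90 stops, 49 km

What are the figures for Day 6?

Stops goes 62, 69, 76, 83, 90 → 97 (+7 each step).
For the km, alternating steps +8, +7, +8, +7, …: 19, 27, 34, 42, 49 → 57.
Combining the parts gives 97 stops, 57 km.

97 stops, 57 km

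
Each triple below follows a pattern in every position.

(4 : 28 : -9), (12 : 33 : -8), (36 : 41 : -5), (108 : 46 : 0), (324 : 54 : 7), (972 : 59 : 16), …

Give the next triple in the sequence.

(2916 : 67 : 27)

First part — ×3 each step: 4, 12, 36, 108, 324, 972 → 2916.
For the second part, alternating steps +5, +8, +5, +8, …: 28, 33, 41, 46, 54, 59 → 67.
Third part — differences are 1, 3, 5, … (increasing by 2 each time): -9, -8, -5, 0, 7, 16 → 27.
So the next triple is (2916 : 67 : 27).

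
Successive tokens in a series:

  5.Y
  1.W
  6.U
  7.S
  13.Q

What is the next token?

20.O

First component: each term is the sum of the two before it, so 5, 1, 6, 7, 13 → 20.
Letter: letters move back 2 places in the alphabet; Y, W, U, S, Q → O.
So the next token is 20.O.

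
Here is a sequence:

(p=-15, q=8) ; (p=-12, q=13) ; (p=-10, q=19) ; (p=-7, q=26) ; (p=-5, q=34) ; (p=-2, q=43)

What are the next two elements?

P: alternating steps +3, +2, +3, +2, …; -15, -12, -10, -7, -5, -2 → 0 → 3.
Q: 8, 13, 19, 26, 34, 43 → 53 → 64 (differences are 5, 6, 7, … (increasing by 1 each time)).
Putting the parts together: (p=0, q=53) and then (p=3, q=64).

(p=0, q=53), (p=3, q=64)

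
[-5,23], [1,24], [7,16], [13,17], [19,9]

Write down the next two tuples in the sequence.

[25,10], [31,2]

First coordinate: +6 each step; -5, 1, 7, 13, 19 → 25 → 31.
Second coordinate: 23, 24, 16, 17, 9 → 10 → 2 (alternating steps +1, −8, +1, −8, …).
So the next two tuples are [25,10] and [31,2].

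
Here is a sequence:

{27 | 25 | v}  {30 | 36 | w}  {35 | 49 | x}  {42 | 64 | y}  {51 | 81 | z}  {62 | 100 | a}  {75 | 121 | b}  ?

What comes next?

For the first value, differences are 3, 5, 7, … (increasing by 2 each time): 27, 30, 35, 42, 51, 62, 75 → 90.
Second value: 25, 36, 49, 64, 81, 100, 121 → 144 (perfect squares: 5², 6², 7², …).
Letter: letters move forward 1 place in the alphabet, wrapping Z→A, so v, w, x, y, z, a, b → c.
Putting it together: {90 | 144 | c}.

{90 | 144 | c}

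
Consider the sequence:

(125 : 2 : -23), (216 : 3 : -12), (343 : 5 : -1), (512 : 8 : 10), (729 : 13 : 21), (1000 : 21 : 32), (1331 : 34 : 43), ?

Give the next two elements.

(1728 : 55 : 54), (2197 : 89 : 65)

First value — perfect cubes: 5³, 6³, 7³, …: 125, 216, 343, 512, 729, 1000, 1331 → 1728 → 2197.
Second value: 2, 3, 5, 8, 13, 21, 34 → 55 → 89 (each term is the sum of the two before it).
Third value — +11 each step: -23, -12, -1, 10, 21, 32, 43 → 54 → 65.
So the next two elements are (1728 : 55 : 54) and (2197 : 89 : 65).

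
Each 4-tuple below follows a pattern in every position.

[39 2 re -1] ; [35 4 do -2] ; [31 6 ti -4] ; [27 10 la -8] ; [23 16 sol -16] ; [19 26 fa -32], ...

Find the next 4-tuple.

[15 42 mi -64]

First slot: −4 each step, so 39, 35, 31, 27, 23, 19 → 15.
Second slot — each term is the sum of the two before it: 2, 4, 6, 10, 16, 26 → 42.
Note: re, do, ti, la, sol, fa → mi (runs backward through the solfège scale do→ti).
Fourth slot — ×2 each step: -1, -2, -4, -8, -16, -32 → -64.
Combining the parts gives [15 42 mi -64].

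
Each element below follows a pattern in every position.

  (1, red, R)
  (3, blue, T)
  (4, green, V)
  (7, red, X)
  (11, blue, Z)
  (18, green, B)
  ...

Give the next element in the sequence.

(29, red, D)

For the first coordinate, each term is the sum of the two before it: 1, 3, 4, 7, 11, 18 → 29.
Colour — repeats red → blue → green: red, blue, green, red, blue, green → red.
Letter: letters move forward 2 places in the alphabet, wrapping Z→A; R, T, V, X, Z, B → D.
Combining the parts gives (29, red, D).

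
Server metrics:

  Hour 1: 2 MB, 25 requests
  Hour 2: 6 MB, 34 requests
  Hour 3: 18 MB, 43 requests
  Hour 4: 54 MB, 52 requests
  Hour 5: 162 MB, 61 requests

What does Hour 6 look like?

MB: ×3 each step, so 2, 6, 18, 54, 162 → 486.
Requests: +9 each step, so 25, 34, 43, 52, 61 → 70.
So the next record is 486 MB, 70 requests.

486 MB, 70 requests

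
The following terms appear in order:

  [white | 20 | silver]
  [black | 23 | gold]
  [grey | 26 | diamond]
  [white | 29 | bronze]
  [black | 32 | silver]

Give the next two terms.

Shade — repeats white → black → grey: white, black, grey, white, black → grey → white.
Second entry: +3 each step, so 20, 23, 26, 29, 32 → 35 → 38.
For the rank, repeats silver → gold → diamond → bronze: silver, gold, diamond, bronze, silver → gold → diamond.
Putting the parts together: [grey | 35 | gold] and then [white | 38 | diamond].

[grey | 35 | gold], [white | 38 | diamond]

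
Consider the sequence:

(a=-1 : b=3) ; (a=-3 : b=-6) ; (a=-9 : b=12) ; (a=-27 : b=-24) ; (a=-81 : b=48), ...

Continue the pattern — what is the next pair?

(a=-243 : b=-96)

A goes -1, -3, -9, -27, -81 → -243 (×3 each step).
B — ×(-2) each step: 3, -6, 12, -24, 48 → -96.
Combining the parts gives (a=-243 : b=-96).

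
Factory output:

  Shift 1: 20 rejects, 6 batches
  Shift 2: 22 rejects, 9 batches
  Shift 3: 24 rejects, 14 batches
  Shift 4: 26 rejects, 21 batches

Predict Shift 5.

28 rejects, 30 batches

Rejects: +2 each step; 20, 22, 24, 26 → 28.
Batches goes 6, 9, 14, 21 → 30 (differences are 3, 5, 7, … (increasing by 2 each time)).
Combining the parts gives 28 rejects, 30 batches.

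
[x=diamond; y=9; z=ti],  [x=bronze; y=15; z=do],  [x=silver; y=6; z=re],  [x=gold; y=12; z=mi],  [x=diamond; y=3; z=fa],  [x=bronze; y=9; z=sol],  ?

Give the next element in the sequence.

For the x, repeats diamond → bronze → silver → gold: diamond, bronze, silver, gold, diamond, bronze → silver.
For the y, alternating steps +6, −9, +6, −9, …: 9, 15, 6, 12, 3, 9 → 0.
For the z, runs through the solfège scale do→ti: ti, do, re, mi, fa, sol → la.
So the next element is [x=silver; y=0; z=la].

[x=silver; y=0; z=la]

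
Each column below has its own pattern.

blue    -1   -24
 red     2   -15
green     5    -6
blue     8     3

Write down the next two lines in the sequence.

red  11  12; green  14  21

Colour: repeats blue → red → green; blue, red, green, blue → red → green.
Second component — +3 each step: -1, 2, 5, 8 → 11 → 14.
Third component: +9 each step; -24, -15, -6, 3 → 12 → 21.
So the next two lines are red  11  12 and green  14  21.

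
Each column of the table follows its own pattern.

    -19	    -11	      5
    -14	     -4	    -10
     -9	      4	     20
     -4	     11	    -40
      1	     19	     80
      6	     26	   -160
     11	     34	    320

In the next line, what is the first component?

For the first component, +5 each step: -19, -14, -9, -4, 1, 6, 11 → 16.

16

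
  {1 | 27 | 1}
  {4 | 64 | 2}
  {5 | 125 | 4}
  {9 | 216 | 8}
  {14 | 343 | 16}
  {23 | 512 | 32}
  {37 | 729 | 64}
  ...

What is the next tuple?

{60 | 1000 | 128}

First component: each term is the sum of the two before it; 1, 4, 5, 9, 14, 23, 37 → 60.
Second component: perfect cubes: 3³, 4³, 5³, …; 27, 64, 125, 216, 343, 512, 729 → 1000.
Third component: 1, 2, 4, 8, 16, 32, 64 → 128 (×2 each step).
Putting it together: {60 | 1000 | 128}.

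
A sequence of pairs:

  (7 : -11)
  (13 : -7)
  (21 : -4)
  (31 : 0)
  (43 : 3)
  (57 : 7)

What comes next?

(73 : 10)

For the first value, differences are 6, 8, 10, … (increasing by 2 each time): 7, 13, 21, 31, 43, 57 → 73.
Second value: -11, -7, -4, 0, 3, 7 → 10 (alternating steps +4, +3, +4, +3, …).
Putting it together: (73 : 10).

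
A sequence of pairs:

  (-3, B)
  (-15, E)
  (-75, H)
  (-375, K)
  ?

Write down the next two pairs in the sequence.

First value goes -3, -15, -75, -375 → -1875 → -9375 (×5 each step).
Letter goes B, E, H, K → N → Q (letters move forward 3 places in the alphabet).
Putting the parts together: (-1875, N) and then (-9375, Q).

(-1875, N), (-9375, Q)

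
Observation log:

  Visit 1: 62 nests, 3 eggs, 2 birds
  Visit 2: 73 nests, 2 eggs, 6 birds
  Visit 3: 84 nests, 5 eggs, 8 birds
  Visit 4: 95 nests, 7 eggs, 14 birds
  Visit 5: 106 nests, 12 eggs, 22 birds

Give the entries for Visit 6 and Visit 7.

Nests goes 62, 73, 84, 95, 106 → 117 → 128 (+11 each step).
Eggs goes 3, 2, 5, 7, 12 → 19 → 31 (each term is the sum of the two before it).
Birds: 2, 6, 8, 14, 22 → 36 → 58 (each term is the sum of the two before it).
So the next two records are 117 nests, 19 eggs, 36 birds and 128 nests, 31 eggs, 58 birds.

117 nests, 19 eggs, 36 birds; 128 nests, 31 eggs, 58 birds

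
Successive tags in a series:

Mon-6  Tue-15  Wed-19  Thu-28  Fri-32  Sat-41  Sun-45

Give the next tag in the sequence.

Mon-54

For the day, runs through the weekdays Mon→Sun: Mon, Tue, Wed, Thu, Fri, Sat, Sun → Mon.
Second component: alternating steps +9, +4, +9, +4, …, so 6, 15, 19, 28, 32, 41, 45 → 54.
Putting it together: Mon-54.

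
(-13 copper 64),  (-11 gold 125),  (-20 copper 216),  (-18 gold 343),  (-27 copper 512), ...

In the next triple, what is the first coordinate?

First coordinate: alternating steps +2, −9, +2, −9, …; -13, -11, -20, -18, -27 → -25.

-25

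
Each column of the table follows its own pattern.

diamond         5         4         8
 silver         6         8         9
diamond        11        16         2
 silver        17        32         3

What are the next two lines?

diamond  28  64  -4; silver  45  128  -3

For the rank, alternates diamond ↔ silver: diamond, silver, diamond, silver → diamond → silver.
Second component — each term is the sum of the two before it: 5, 6, 11, 17 → 28 → 45.
Third component: ×2 each step; 4, 8, 16, 32 → 64 → 128.
Fourth component: alternating steps +1, −7, +1, −7, …, so 8, 9, 2, 3 → -4 → -3.
So the next two lines are diamond  28  64  -4 and silver  45  128  -3.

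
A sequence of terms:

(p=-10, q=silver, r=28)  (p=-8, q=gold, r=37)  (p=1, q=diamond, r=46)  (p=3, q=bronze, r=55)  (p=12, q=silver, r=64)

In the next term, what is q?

Q — repeats silver → gold → diamond → bronze: silver, gold, diamond, bronze, silver → gold.

gold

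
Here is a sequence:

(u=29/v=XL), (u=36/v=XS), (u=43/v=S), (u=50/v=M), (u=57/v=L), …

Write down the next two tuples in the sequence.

(u=64/v=XL), (u=71/v=XS)

For the u, +7 each step: 29, 36, 43, 50, 57 → 64 → 71.
V: XL, XS, S, M, L → XL → XS (runs through clothing sizes XS→XL).
Putting the parts together: (u=64/v=XL) and then (u=71/v=XS).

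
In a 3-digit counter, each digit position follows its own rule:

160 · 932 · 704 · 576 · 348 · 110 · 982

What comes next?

754

First digit: −2 each step, mod 10, so 1, 9, 7, 5, 3, 1, 9 → 7.
Second digit — −3 each step, mod 10: 6, 3, 0, 7, 4, 1, 8 → 5.
Third digit: 0, 2, 4, 6, 8, 0, 2 → 4 (+2 each step, mod 10).
Putting it together: 754.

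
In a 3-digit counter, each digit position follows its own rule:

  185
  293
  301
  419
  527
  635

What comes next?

For the first digit, +1 each step, mod 10: 1, 2, 3, 4, 5, 6 → 7.
For the second digit, +1 each step, mod 10: 8, 9, 0, 1, 2, 3 → 4.
Third digit: −2 each step, mod 10, so 5, 3, 1, 9, 7, 5 → 3.
Combining the parts gives 743.

743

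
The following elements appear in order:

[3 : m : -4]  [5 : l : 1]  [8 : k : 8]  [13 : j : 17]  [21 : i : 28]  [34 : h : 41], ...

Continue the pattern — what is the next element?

[55 : g : 56]

First value goes 3, 5, 8, 13, 21, 34 → 55 (each term is the sum of the two before it).
Letter goes m, l, k, j, i, h → g (letters move back 1 place in the alphabet).
Third value: -4, 1, 8, 17, 28, 41 → 56 (differences are 5, 7, 9, … (increasing by 2 each time)).
So the next element is [55 : g : 56].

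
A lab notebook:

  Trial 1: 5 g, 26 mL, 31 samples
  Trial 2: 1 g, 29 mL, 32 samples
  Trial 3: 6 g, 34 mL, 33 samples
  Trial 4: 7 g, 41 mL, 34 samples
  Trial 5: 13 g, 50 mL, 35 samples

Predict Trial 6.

G: each term is the sum of the two before it, so 5, 1, 6, 7, 13 → 20.
ML: differences are 3, 5, 7, … (increasing by 2 each time), so 26, 29, 34, 41, 50 → 61.
Samples — +1 each step: 31, 32, 33, 34, 35 → 36.
So the next row is 20 g, 61 mL, 36 samples.

20 g, 61 mL, 36 samples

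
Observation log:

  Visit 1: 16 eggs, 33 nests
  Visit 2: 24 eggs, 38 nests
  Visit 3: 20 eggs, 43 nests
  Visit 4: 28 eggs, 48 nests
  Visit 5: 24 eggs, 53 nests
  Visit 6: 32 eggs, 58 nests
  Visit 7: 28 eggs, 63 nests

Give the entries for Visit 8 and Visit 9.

Eggs: alternating steps +8, −4, +8, −4, …; 16, 24, 20, 28, 24, 32, 28 → 36 → 32.
Nests: +5 each step; 33, 38, 43, 48, 53, 58, 63 → 68 → 73.
Putting the parts together: 36 eggs, 68 nests and then 32 eggs, 73 nests.

36 eggs, 68 nests; 32 eggs, 73 nests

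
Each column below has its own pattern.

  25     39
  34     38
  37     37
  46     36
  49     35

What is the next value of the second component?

Second component goes 39, 38, 37, 36, 35 → 34 (−1 each step).

34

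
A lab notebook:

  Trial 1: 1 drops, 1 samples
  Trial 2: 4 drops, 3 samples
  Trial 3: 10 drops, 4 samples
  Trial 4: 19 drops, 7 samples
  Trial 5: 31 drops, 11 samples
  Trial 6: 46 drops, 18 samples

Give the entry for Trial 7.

64 drops, 29 samples

Drops: differences are 3, 6, 9, … (increasing by 3 each time), so 1, 4, 10, 19, 31, 46 → 64.
Samples: each term is the sum of the two before it; 1, 3, 4, 7, 11, 18 → 29.
Combining the parts gives 64 drops, 29 samples.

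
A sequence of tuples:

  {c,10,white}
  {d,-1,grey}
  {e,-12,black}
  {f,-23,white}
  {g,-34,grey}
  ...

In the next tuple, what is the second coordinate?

-45

Letter: c, d, e, f, g → h (letters move forward 1 place in the alphabet).
Second coordinate — −11 each step: 10, -1, -12, -23, -34 → -45.
Shade: repeats white → grey → black, so white, grey, black, white, grey → black.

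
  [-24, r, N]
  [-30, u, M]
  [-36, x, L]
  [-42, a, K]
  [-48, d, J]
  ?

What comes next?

[-54, g, I]

First slot: -24, -30, -36, -42, -48 → -54 (−6 each step).
First letter: r, u, x, a, d → g (letters move forward 3 places in the alphabet, wrapping Z→A).
Second letter: N, M, L, K, J → I (letters move back 1 place in the alphabet).
So the next term is [-54, g, I].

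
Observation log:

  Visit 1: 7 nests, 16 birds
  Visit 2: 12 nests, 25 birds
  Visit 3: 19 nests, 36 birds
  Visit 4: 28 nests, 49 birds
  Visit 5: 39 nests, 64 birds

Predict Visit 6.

Nests: differences are 5, 7, 9, … (increasing by 2 each time); 7, 12, 19, 28, 39 → 52.
Birds goes 16, 25, 36, 49, 64 → 81 (perfect squares: 4², 5², 6², …).
Putting it together: 52 nests, 81 birds.

52 nests, 81 birds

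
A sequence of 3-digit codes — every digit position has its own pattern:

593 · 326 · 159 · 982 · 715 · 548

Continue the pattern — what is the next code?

First digit goes 5, 3, 1, 9, 7, 5 → 3 (−2 each step, mod 10).
Second digit: +3 each step, mod 10; 9, 2, 5, 8, 1, 4 → 7.
Third digit: 3, 6, 9, 2, 5, 8 → 1 (+3 each step, mod 10).
Combining the parts gives 371.

371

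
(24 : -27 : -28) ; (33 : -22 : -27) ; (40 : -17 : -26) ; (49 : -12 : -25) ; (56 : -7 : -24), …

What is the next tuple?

(65 : -2 : -23)

First value: 24, 33, 40, 49, 56 → 65 (alternating steps +9, +7, +9, +7, …).
Second value: +5 each step, so -27, -22, -17, -12, -7 → -2.
Third value: +1 each step, so -28, -27, -26, -25, -24 → -23.
Putting it together: (65 : -2 : -23).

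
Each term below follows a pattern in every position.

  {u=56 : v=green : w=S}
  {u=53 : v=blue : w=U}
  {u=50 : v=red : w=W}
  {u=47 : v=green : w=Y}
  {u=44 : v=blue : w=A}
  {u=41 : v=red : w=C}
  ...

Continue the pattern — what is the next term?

{u=38 : v=green : w=E}

U: −3 each step, so 56, 53, 50, 47, 44, 41 → 38.
V goes green, blue, red, green, blue, red → green (repeats green → blue → red).
W: letters move forward 2 places in the alphabet, wrapping Z→A; S, U, W, Y, A, C → E.
So the next term is {u=38 : v=green : w=E}.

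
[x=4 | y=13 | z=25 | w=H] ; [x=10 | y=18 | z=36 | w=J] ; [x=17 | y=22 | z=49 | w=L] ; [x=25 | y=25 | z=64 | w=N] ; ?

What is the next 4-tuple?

X — differences are 6, 7, 8, … (increasing by 1 each time): 4, 10, 17, 25 → 34.
Y: differences are 5, 4, 3, … (decreasing by 1 each time), so 13, 18, 22, 25 → 27.
Z goes 25, 36, 49, 64 → 81 (perfect squares: 5², 6², 7², …).
For the w, letters move forward 2 places in the alphabet: H, J, L, N → P.
So the next 4-tuple is [x=34 | y=27 | z=81 | w=P].

[x=34 | y=27 | z=81 | w=P]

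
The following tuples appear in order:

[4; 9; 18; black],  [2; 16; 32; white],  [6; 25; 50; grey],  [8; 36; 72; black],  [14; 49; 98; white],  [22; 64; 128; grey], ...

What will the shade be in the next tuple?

black

Shade goes black, white, grey, black, white, grey → black (repeats black → white → grey).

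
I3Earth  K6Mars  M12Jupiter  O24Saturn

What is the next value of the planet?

Planet — runs through the planets Mercury→Neptune: Earth, Mars, Jupiter, Saturn → Uranus.

Uranus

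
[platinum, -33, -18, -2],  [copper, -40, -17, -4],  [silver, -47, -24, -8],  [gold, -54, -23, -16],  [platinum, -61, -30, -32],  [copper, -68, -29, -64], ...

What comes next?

Metal: platinum, copper, silver, gold, platinum, copper → silver (repeats platinum → copper → silver → gold).
Second component: −7 each step, so -33, -40, -47, -54, -61, -68 → -75.
Third component: -18, -17, -24, -23, -30, -29 → -36 (alternating steps +1, −7, +1, −7, …).
Fourth component: -2, -4, -8, -16, -32, -64 → -128 (×2 each step).
Putting it together: [silver, -75, -36, -128].

[silver, -75, -36, -128]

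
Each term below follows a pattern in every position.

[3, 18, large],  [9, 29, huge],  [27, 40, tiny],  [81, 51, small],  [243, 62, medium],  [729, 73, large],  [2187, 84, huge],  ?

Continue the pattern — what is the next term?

[6561, 95, tiny]

First slot: ×3 each step; 3, 9, 27, 81, 243, 729, 2187 → 6561.
For the second slot, +11 each step: 18, 29, 40, 51, 62, 73, 84 → 95.
Size: large, huge, tiny, small, medium, large, huge → tiny (repeats large → huge → tiny → small → medium).
Putting it together: [6561, 95, tiny].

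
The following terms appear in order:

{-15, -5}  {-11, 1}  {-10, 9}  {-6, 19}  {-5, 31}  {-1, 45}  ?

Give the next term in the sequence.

{0, 61}

First entry — alternating steps +4, +1, +4, +1, …: -15, -11, -10, -6, -5, -1 → 0.
Second entry: -5, 1, 9, 19, 31, 45 → 61 (differences are 6, 8, 10, … (increasing by 2 each time)).
Combining the parts gives {0, 61}.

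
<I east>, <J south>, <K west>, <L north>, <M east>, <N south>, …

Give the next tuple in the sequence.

Letter: letters move forward 1 place in the alphabet; I, J, K, L, M, N → O.
For the direction, repeats east → south → west → north: east, south, west, north, east, south → west.
So the next tuple is <O west>.

<O west>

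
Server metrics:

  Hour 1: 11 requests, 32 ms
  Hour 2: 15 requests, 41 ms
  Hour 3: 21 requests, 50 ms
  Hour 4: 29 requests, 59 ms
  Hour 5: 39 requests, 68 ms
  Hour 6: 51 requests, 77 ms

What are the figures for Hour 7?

Requests: 11, 15, 21, 29, 39, 51 → 65 (differences are 4, 6, 8, … (increasing by 2 each time)).
Ms goes 32, 41, 50, 59, 68, 77 → 86 (+9 each step).
Putting it together: 65 requests, 86 ms.

65 requests, 86 ms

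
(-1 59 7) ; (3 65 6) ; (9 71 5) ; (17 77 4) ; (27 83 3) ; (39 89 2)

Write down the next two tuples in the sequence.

First slot: differences are 4, 6, 8, … (increasing by 2 each time); -1, 3, 9, 17, 27, 39 → 53 → 69.
Second slot: +6 each step; 59, 65, 71, 77, 83, 89 → 95 → 101.
Third slot goes 7, 6, 5, 4, 3, 2 → 1 → 0 (−1 each step).
Putting the parts together: (53 95 1) and then (69 101 0).

(53 95 1), (69 101 0)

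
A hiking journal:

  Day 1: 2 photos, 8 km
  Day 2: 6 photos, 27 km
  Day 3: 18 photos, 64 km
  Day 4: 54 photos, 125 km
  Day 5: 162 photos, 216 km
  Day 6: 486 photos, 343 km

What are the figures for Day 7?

1458 photos, 512 km

Photos goes 2, 6, 18, 54, 162, 486 → 1458 (×3 each step).
For the km, perfect cubes: 2³, 3³, 4³, …: 8, 27, 64, 125, 216, 343 → 512.
Combining the parts gives 1458 photos, 512 km.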